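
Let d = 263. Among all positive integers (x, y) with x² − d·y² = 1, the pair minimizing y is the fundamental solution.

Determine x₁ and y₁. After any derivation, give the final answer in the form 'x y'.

√263 = [16; 4,1,1,1,1,15,1,1,1,1,4,32, …], period ℓ=12 (even) → k=11
step 0: (16, 1)  from 16·(1,0) + (0,1)
…
step 6: (5822, 359)  from 15·(373,23) + (227,14)
step 7: (6195, 382)  from 1·(5822,359) + (373,23)
step 8: (12017, 741)  from 1·(6195,382) + (5822,359)
…
step 10: (30229, 1864)  from 1·(18212,1123) + (12017,741)
step 11: (139128, 8579)  from 4·(30229,1864) + (18212,1123)
(x₁, y₁) = (139128, 8579);  139128² − 263·8579² = 1 ✓

139128 8579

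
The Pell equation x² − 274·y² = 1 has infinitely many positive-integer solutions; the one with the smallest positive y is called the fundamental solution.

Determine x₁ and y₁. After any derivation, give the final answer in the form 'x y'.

[16; 1,1,4,4,1,1,32] for √274; ℓ=7 ⇒ convergent index 13
step 0: (16, 1)  from 16·(1,0) + (0,1)
step 1: (17, 1)  from 1·(16,1) + (1,0)
step 2: (33, 2)  from 1·(17,1) + (16,1)
step 3: (149, 9)  from 4·(33,2) + (17,1)
step 4: (629, 38)  from 4·(149,9) + (33,2)
…
step 6: (1407, 85)  from 1·(778,47) + (629,38)
step 7: (45802, 2767)  from 32·(1407,85) + (778,47)
step 8: (47209, 2852)  from 1·(45802,2767) + (1407,85)
step 9: (93011, 5619)  from 1·(47209,2852) + (45802,2767)
…
step 12: (2189276, 132259)  from 1·(1770023,106931) + (419253,25328)
step 13: (3959299, 239190)  from 1·(2189276,132259) + (1770023,106931)
(x₁, y₁) = (3959299, 239190);  3959299² − 274·239190² = 1 ✓

3959299 239190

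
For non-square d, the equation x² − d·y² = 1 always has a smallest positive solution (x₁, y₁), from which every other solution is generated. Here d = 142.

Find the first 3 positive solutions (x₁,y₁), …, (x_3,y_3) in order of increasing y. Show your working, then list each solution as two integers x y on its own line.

√142 → a₀=11, period (1,10,1,22); ℓ=4 even so k=3
a_0=11:  p_0=11·1+0=11,  q_0=11·0+1=1
…
a_2=10:  p_2=10·12+11=131,  q_2=10·1+1=11
a_3=1:  p_3=1·131+12=143,  q_3=1·11+1=12
(x₁, y₁) = (143, 12);  143² − 142·12² = 1 ✓
k=2:  x_2 = 143·143+142·12·12 = 40897,  y_2 = 143·12+12·143 = 3432
k=3:  x_3 = 143·40897+142·12·3432 = 11696399,  y_3 = 143·3432+12·40897 = 981540

143 12
40897 3432
11696399 981540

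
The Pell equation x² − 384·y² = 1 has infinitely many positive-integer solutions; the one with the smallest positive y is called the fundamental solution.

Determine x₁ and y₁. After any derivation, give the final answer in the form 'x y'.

4801 245

[19; 1,1,2,9,2,1,1,38] for √384; ℓ=8 ⇒ convergent index 7
k=0  a_k=19  p_k/q_k = 19/1
…
k=4  a_k=9  p_k/q_k = 921/47
…
k=6  a_k=1  p_k/q_k = 2861/146
k=7  a_k=1  p_k/q_k = 4801/245
→ (4801, 245).  Check: 4801²=23049601, 384·245²=23049600, difference 1.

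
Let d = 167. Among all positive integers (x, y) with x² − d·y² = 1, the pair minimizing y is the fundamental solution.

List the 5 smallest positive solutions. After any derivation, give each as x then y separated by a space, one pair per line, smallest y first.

d=167: √d = [12; 1,11,1,24] (ℓ=4, even), read p_3/q_3
a_0=12:  p_0=12·1+0=12,  q_0=12·0+1=1
a_1=1:  p_1=1·12+1=13,  q_1=1·1+0=1
a_2=11:  p_2=11·13+12=155,  q_2=11·1+1=12
a_3=1:  p_3=1·155+13=168,  q_3=1·12+1=13
(x₁, y₁) = (168, 13);  168² − 167·13² = 1 ✓
(x_2, y_2) = (168·168 + 167·13·13, 168·13 + 13·168) = (56447, 4368)
(x_3, y_3) = (168·56447 + 167·13·4368, 168·4368 + 13·56447) = (18966024, 1467635)
(x_4, y_4) = (168·18966024 + 167·13·1467635, 168·1467635 + 13·18966024) = (6372527617, 493120992)
(x_5, y_5) = (168·6372527617 + 167·13·493120992, 168·493120992 + 13·6372527617) = (2141150313288, 165687185677)

168 13
56447 4368
18966024 1467635
6372527617 493120992
2141150313288 165687185677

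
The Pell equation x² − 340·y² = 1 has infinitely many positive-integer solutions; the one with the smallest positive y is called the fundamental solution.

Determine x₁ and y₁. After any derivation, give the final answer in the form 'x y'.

285769 15498

√340 → a₀=18, period (2,3,1,1,1,…,3,2,36); ℓ=14 even so k=13
k=0  a_k=18  p_k/q_k = 18/1
k=1  a_k=2  p_k/q_k = 37/2
k=2  a_k=3  p_k/q_k = 129/7
…
k=4  a_k=1  p_k/q_k = 295/16
k=5  a_k=1  p_k/q_k = 461/25
…
k=9  a_k=1  p_k/q_k = 13774/747
…
k=11  a_k=1  p_k/q_k = 34813/1888
k=12  a_k=3  p_k/q_k = 125478/6805
k=13  a_k=2  p_k/q_k = 285769/15498
→ (285769, 15498).  Check: 285769²=81663921361, 340·15498²=81663921360, difference 1.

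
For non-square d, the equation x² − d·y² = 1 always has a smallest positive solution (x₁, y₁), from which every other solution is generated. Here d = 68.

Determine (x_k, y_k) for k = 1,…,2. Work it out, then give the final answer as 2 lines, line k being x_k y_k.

33 4
2177 264

√68 → a₀=8, period (4,16); ℓ=2 even so k=1
step 0: (8, 1)  from 8·(1,0) + (0,1)
step 1: (33, 4)  from 4·(8,1) + (1,0)
→ (33, 4).  Check: 33²=1089, 68·4²=1088, difference 1.
k=2:  x_2 = 33·33+68·4·4 = 2177,  y_2 = 33·4+4·33 = 264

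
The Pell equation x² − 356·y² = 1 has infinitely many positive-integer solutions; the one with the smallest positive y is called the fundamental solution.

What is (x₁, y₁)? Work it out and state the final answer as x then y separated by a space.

500001 26500

√356 = [18; 1,6,1,1,2,…,6,1,36, …], period ℓ=14 (even) → k=13
i=0: a=18 ⇒ p=18, q=1
i=1: a=1 ⇒ p=19, q=1
…
i=7: a=8 ⇒ p=8717, q=462
…
i=10: a=1 ⇒ p=37868, q=2007
…
i=12: a=6 ⇒ p=433982, q=23001
i=13: a=1 ⇒ p=500001, q=26500
fundamental: x₁=500001, y₁=26500  (since 250001000001 − 356·702250000 = 1)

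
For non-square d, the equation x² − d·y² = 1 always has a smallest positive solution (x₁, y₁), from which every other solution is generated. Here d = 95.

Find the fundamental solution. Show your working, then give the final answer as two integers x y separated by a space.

39 4

d=95: √d = [9; 1,2,1,18] (ℓ=4, even), read p_3/q_3
k=0  a_k=9  p_k/q_k = 9/1
…
k=2  a_k=2  p_k/q_k = 29/3
k=3  a_k=1  p_k/q_k = 39/4
fundamental: x₁=39, y₁=4  (since 1521 − 95·16 = 1)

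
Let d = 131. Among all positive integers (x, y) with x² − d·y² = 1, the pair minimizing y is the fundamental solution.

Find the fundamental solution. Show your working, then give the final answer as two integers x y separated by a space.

[11; 2,4,11,4,2,22] for √131; ℓ=6 ⇒ convergent index 5
k=0  a_k=11  p_k/q_k = 11/1
k=1  a_k=2  p_k/q_k = 23/2
…
k=4  a_k=4  p_k/q_k = 4727/413
k=5  a_k=2  p_k/q_k = 10610/927
(x₁, y₁) = (10610, 927);  10610² − 131·927² = 1 ✓

10610 927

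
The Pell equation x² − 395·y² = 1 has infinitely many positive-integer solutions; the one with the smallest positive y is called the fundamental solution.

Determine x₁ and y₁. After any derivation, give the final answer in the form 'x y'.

159 8

d=395: √d = [19; 1,6,1,38] (ℓ=4, even), read p_3/q_3
step 0: (19, 1)  from 19·(1,0) + (0,1)
step 1: (20, 1)  from 1·(19,1) + (1,0)
step 2: (139, 7)  from 6·(20,1) + (19,1)
step 3: (159, 8)  from 1·(139,7) + (20,1)
→ (159, 8).  Check: 159²=25281, 395·8²=25280, difference 1.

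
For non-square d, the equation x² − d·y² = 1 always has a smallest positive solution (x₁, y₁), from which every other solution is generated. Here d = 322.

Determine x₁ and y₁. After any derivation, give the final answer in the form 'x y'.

323 18

[17; 1,16,1,34] for √322; ℓ=4 ⇒ convergent index 3
k=0  a_k=17  p_k/q_k = 17/1
k=1  a_k=1  p_k/q_k = 18/1
k=2  a_k=16  p_k/q_k = 305/17
k=3  a_k=1  p_k/q_k = 323/18
(x₁, y₁) = (323, 18);  323² − 322·18² = 1 ✓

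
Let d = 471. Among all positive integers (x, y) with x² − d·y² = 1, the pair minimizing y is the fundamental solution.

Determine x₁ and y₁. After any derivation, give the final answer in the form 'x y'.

7838695 361188

√471 = [21; 1,2,2,1,3,…,2,1,42, …], period ℓ=14 (even) → k=13
k=0  a_k=21  p_k/q_k = 21/1
…
k=2  a_k=2  p_k/q_k = 65/3
k=3  a_k=2  p_k/q_k = 152/7
…
k=7  a_k=14  p_k/q_k = 48809/2249
k=8  a_k=4  p_k/q_k = 198665/9154
k=9  a_k=3  p_k/q_k = 644804/29711
k=10  a_k=1  p_k/q_k = 843469/38865
…
k=12  a_k=2  p_k/q_k = 5506953/253747
k=13  a_k=1  p_k/q_k = 7838695/361188
(x₁, y₁) = (7838695, 361188);  7838695² − 471·361188² = 1 ✓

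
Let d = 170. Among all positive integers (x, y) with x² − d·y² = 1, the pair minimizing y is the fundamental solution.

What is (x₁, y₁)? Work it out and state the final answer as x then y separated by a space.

√170 = [13; 26, …], period ℓ=1 (odd) → k=1
step 0: (13, 1)  from 13·(1,0) + (0,1)
step 1: (339, 26)  from 26·(13,1) + (1,0)
→ (339, 26).  Check: 339²=114921, 170·26²=114920, difference 1.

339 26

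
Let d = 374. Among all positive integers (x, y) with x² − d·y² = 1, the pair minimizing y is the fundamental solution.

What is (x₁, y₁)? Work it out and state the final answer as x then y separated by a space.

3365 174

√374 = [19; 2,1,18,1,2,38, …], period ℓ=6 (even) → k=5
a_0=19:  p_0=19·1+0=19,  q_0=19·0+1=1
…
a_2=1:  p_2=1·39+19=58,  q_2=1·2+1=3
a_3=18:  p_3=18·58+39=1083,  q_3=18·3+2=56
a_4=1:  p_4=1·1083+58=1141,  q_4=1·56+3=59
a_5=2:  p_5=2·1141+1083=3365,  q_5=2·59+56=174
fundamental: x₁=3365, y₁=174  (since 11323225 − 374·30276 = 1)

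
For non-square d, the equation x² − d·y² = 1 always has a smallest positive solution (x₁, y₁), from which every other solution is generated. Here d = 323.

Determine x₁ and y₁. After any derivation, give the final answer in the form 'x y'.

18 1

d=323: √d = [17; 1,34] (ℓ=2, even), read p_1/q_1
k=0  a_k=17  p_k/q_k = 17/1
k=1  a_k=1  p_k/q_k = 18/1
fundamental: x₁=18, y₁=1  (since 324 − 323·1 = 1)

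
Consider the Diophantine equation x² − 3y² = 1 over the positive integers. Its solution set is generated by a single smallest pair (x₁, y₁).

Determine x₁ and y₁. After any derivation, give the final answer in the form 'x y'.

d=3: √d = [1; 1,2] (ℓ=2, even), read p_1/q_1
k=0  a_k=1  p_k/q_k = 1/1
k=1  a_k=1  p_k/q_k = 2/1
fundamental: x₁=2, y₁=1  (since 4 − 3·1 = 1)

2 1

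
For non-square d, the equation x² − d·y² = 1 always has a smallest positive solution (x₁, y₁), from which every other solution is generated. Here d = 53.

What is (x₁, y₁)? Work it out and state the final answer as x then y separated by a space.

d=53: √d = [7; 3,1,1,3,14] (ℓ=5, odd), read p_9/q_9
step 0: (7, 1)  from 7·(1,0) + (0,1)
step 1: (22, 3)  from 3·(7,1) + (1,0)
step 2: (29, 4)  from 1·(22,3) + (7,1)
…
step 4: (182, 25)  from 3·(51,7) + (29,4)
…
step 7: (10578, 1453)  from 1·(7979,1096) + (2599,357)
step 8: (18557, 2549)  from 1·(10578,1453) + (7979,1096)
step 9: (66249, 9100)  from 3·(18557,2549) + (10578,1453)
fundamental: x₁=66249, y₁=9100  (since 4388930001 − 53·82810000 = 1)

66249 9100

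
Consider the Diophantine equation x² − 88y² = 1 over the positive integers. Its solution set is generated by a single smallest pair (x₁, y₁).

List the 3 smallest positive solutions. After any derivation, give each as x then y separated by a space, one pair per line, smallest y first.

197 21
77617 8274
30580901 3259935

√88 = [9; 2,1,1,1,2,18, …], period ℓ=6 (even) → k=5
i=0: a=9 ⇒ p=9, q=1
i=1: a=2 ⇒ p=19, q=2
…
i=3: a=1 ⇒ p=47, q=5
i=4: a=1 ⇒ p=75, q=8
i=5: a=2 ⇒ p=197, q=21
(x₁, y₁) = (197, 21);  197² − 88·21² = 1 ✓
k=2:  x_2 = 197·197+88·21·21 = 77617,  y_2 = 197·21+21·197 = 8274
k=3:  x_3 = 197·77617+88·21·8274 = 30580901,  y_3 = 197·8274+21·77617 = 3259935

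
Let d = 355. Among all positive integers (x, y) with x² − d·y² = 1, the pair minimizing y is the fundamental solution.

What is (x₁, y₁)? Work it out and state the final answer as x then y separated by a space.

√355 = [18; 1,5,3,3,1,6,1,3,3,5,1,36, …], period ℓ=12 (even) → k=11
a_0=18:  p_0=18·1+0=18,  q_0=18·0+1=1
a_1=1:  p_1=1·18+1=19,  q_1=1·1+0=1
…
a_4=3:  p_4=3·358+113=1187,  q_4=3·19+6=63
…
a_8=3:  p_8=3·12002+10457=46463,  q_8=3·637+555=2466
a_9=3:  p_9=3·46463+12002=151391,  q_9=3·2466+637=8035
a_10=5:  p_10=5·151391+46463=803418,  q_10=5·8035+2466=42641
a_11=1:  p_11=1·803418+151391=954809,  q_11=1·42641+8035=50676
(x₁, y₁) = (954809, 50676);  954809² − 355·50676² = 1 ✓

954809 50676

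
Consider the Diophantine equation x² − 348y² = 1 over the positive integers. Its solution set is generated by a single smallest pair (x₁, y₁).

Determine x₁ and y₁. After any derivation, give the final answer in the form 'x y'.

d=348: √d = [18; 1,1,1,8,1,1,1,36] (ℓ=8, even), read p_7/q_7
k=0  a_k=18  p_k/q_k = 18/1
…
k=6  a_k=1  p_k/q_k = 1026/55
k=7  a_k=1  p_k/q_k = 1567/84
→ (1567, 84).  Check: 1567²=2455489, 348·84²=2455488, difference 1.

1567 84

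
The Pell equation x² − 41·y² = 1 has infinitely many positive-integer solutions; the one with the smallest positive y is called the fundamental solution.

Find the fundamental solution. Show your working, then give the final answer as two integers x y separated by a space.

2049 320

[6; 2,2,12] for √41; ℓ=3 ⇒ convergent index 5
a_0=6:  p_0=6·1+0=6,  q_0=6·0+1=1
a_1=2:  p_1=2·6+1=13,  q_1=2·1+0=2
a_2=2:  p_2=2·13+6=32,  q_2=2·2+1=5
…
a_4=2:  p_4=2·397+32=826,  q_4=2·62+5=129
a_5=2:  p_5=2·826+397=2049,  q_5=2·129+62=320
fundamental: x₁=2049, y₁=320  (since 4198401 − 41·102400 = 1)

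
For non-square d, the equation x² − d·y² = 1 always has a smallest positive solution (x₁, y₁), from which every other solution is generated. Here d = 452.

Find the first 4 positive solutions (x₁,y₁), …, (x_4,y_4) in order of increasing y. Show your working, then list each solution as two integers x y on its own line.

√452 → a₀=21, period (3,1,5,3,10,3,5,1,3,42); ℓ=10 even so k=9
k=0  a_k=21  p_k/q_k = 21/1
…
k=7  a_k=5  p_k/q_k = 263904/12413
k=8  a_k=1  p_k/q_k = 313483/14745
k=9  a_k=3  p_k/q_k = 1204353/56648
(x₁, y₁) = (1204353, 56648);  1204353² − 452·56648² = 1 ✓
k=2:  x_2 = 1204353·1204353+452·56648·56648 = 2900932297217,  y_2 = 1204353·56648+56648·1204353 = 136448377488
k=3:  x_3 = 1204353·2900932297217+452·56648·136448377488 = 6987493029899166849,  y_3 = 1204353·136448377488+56648·2900932297217 = 328664025545553880
k=4:  x_4 = 1204353·6987493029899166849+452·56648·328664025545553880 = 16830816386073401651890177,  y_4 = 1204353·328664025545553880+56648·6987493029899166849 = 791655010315592455701792

1204353 56648
2900932297217 136448377488
6987493029899166849 328664025545553880
16830816386073401651890177 791655010315592455701792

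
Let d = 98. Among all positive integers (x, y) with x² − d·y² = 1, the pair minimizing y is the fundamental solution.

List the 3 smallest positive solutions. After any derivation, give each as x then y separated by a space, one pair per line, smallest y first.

99 10
19601 1980
3880899 392030

d=98: √d = [9; 1,8,1,18] (ℓ=4, even), read p_3/q_3
i=0: a=9 ⇒ p=9, q=1
…
i=2: a=8 ⇒ p=89, q=9
i=3: a=1 ⇒ p=99, q=10
fundamental: x₁=99, y₁=10  (since 9801 − 98·100 = 1)
n=2: (99,10)∘(99,10) = (99·99+98·10·10, 99·10+10·99) = (19601,1980)
n=3: (19601,1980)∘(99,10) = (99·19601+98·10·1980, 99·1980+10·19601) = (3880899,392030)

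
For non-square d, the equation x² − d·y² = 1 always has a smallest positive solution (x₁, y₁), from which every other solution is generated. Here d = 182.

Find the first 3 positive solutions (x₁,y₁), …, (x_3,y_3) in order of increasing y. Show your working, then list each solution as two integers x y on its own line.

√182 → a₀=13, period (2,26); ℓ=2 even so k=1
i=0: a=13 ⇒ p=13, q=1
i=1: a=2 ⇒ p=27, q=2
fundamental: x₁=27, y₁=2  (since 729 − 182·4 = 1)
(x_2, y_2) = (27·27 + 182·2·2, 27·2 + 2·27) = (1457, 108)
(x_3, y_3) = (27·1457 + 182·2·108, 27·108 + 2·1457) = (78651, 5830)

27 2
1457 108
78651 5830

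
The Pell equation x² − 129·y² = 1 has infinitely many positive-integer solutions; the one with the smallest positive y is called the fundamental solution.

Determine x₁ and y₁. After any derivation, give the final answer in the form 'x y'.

[11; 2,1,3,1,6,1,3,1,2,22] for √129; ℓ=10 ⇒ convergent index 9
i=0: a=11 ⇒ p=11, q=1
i=1: a=2 ⇒ p=23, q=2
i=2: a=1 ⇒ p=34, q=3
…
i=5: a=6 ⇒ p=1079, q=95
i=6: a=1 ⇒ p=1238, q=109
i=7: a=3 ⇒ p=4793, q=422
i=8: a=1 ⇒ p=6031, q=531
i=9: a=2 ⇒ p=16855, q=1484
→ (16855, 1484).  Check: 16855²=284091025, 129·1484²=284091024, difference 1.

16855 1484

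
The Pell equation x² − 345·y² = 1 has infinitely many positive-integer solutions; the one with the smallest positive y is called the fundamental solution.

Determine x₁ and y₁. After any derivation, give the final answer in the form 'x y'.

√345 = [18; 1,1,2,1,6,1,2,1,1,36, …], period ℓ=10 (even) → k=9
i=0: a=18 ⇒ p=18, q=1
…
i=7: a=2 ⇒ p=2879, q=155
i=8: a=1 ⇒ p=3882, q=209
i=9: a=1 ⇒ p=6761, q=364
fundamental: x₁=6761, y₁=364  (since 45711121 − 345·132496 = 1)

6761 364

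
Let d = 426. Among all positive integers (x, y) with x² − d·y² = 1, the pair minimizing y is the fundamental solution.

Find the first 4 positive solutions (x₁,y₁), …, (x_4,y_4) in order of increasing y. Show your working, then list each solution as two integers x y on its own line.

d=426: √d = [20; 1,1,1,3,2,6,2,3,1,1,1,40] (ℓ=12, even), read p_11/q_11
step 0: (20, 1)  from 20·(1,0) + (0,1)
step 1: (21, 1)  from 1·(20,1) + (1,0)
step 2: (41, 2)  from 1·(21,1) + (20,1)
step 3: (62, 3)  from 1·(41,2) + (21,1)
step 4: (227, 11)  from 3·(62,3) + (41,2)
step 5: (516, 25)  from 2·(227,11) + (62,3)
step 6: (3323, 161)  from 6·(516,25) + (227,11)
…
step 8: (24809, 1202)  from 3·(7162,347) + (3323,161)
…
step 10: (56780, 2751)  from 1·(31971,1549) + (24809,1202)
step 11: (88751, 4300)  from 1·(56780,2751) + (31971,1549)
fundamental: x₁=88751, y₁=4300  (since 7876740001 − 426·18490000 = 1)
(x_2, y_2) = (88751·88751 + 426·4300·4300, 88751·4300 + 4300·88751) = (15753480001, 763258600)
(x_3, y_3) = (88751·15753480001 + 426·4300·763258600, 88751·763258600 + 4300·15753480001) = (2796274207048751, 135479928012900)
(x_4, y_4) = (88751·2796274207048751 + 426·4300·135479928012900, 88751·135479928012900 + 4300·2796274207048751) = (496344264283813920001, 24047958181382517200)

88751 4300
15753480001 763258600
2796274207048751 135479928012900
496344264283813920001 24047958181382517200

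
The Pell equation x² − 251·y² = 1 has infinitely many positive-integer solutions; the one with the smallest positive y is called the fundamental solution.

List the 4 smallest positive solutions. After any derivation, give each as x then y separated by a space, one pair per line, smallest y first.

3674890 231957
27009633024199 1704832919460
198514860608593651330 12530146894788486843
1459040552203802437039183201 92093823044376819996025080

d=251: √d = [15; 1,5,2,1,2,…,5,1,30] (ℓ=14, even), read p_13/q_13
step 0: (15, 1)  from 15·(1,0) + (0,1)
…
step 2: (95, 6)  from 5·(16,1) + (15,1)
…
step 4: (301, 19)  from 1·(206,13) + (95,6)
step 5: (808, 51)  from 2·(301,19) + (206,13)
step 6: (1917, 121)  from 2·(808,51) + (301,19)
…
step 12: (3097857, 195535)  from 5·(577033,36422) + (212692,13425)
step 13: (3674890, 231957)  from 1·(3097857,195535) + (577033,36422)
fundamental: x₁=3674890, y₁=231957  (since 13504816512100 − 251·53804049849 = 1)
n=2: (3674890,231957)∘(3674890,231957) = (3674890·3674890+251·231957·231957, 3674890·231957+231957·3674890) = (27009633024199,1704832919460)
n=3: (27009633024199,1704832919460)∘(3674890,231957) = (3674890·27009633024199+251·231957·1704832919460, 3674890·1704832919460+231957·27009633024199) = (198514860608593651330,12530146894788486843)
n=4: (198514860608593651330,12530146894788486843)∘(3674890,231957) = (3674890·198514860608593651330+251·231957·12530146894788486843, 3674890·12530146894788486843+231957·198514860608593651330) = (1459040552203802437039183201,92093823044376819996025080)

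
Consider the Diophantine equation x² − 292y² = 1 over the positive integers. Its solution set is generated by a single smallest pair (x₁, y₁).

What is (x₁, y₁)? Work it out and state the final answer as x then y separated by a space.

√292 → a₀=17, period (11,2,1,3,8,3,1,2,11,34); ℓ=10 even so k=9
i=0: a=17 ⇒ p=17, q=1
…
i=3: a=1 ⇒ p=581, q=34
…
i=8: a=2 ⇒ p=200767, q=11749
i=9: a=11 ⇒ p=2281249, q=133500
fundamental: x₁=2281249, y₁=133500  (since 5204097000001 − 292·17822250000 = 1)

2281249 133500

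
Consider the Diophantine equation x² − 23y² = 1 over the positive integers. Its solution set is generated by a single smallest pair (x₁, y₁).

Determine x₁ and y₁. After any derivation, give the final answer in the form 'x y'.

24 5

√23 → a₀=4, period (1,3,1,8); ℓ=4 even so k=3
k=0  a_k=4  p_k/q_k = 4/1
k=1  a_k=1  p_k/q_k = 5/1
k=2  a_k=3  p_k/q_k = 19/4
k=3  a_k=1  p_k/q_k = 24/5
fundamental: x₁=24, y₁=5  (since 576 − 23·25 = 1)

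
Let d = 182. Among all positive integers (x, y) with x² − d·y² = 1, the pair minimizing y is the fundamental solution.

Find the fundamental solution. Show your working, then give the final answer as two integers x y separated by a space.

27 2

√182 = [13; 2,26, …], period ℓ=2 (even) → k=1
k=0  a_k=13  p_k/q_k = 13/1
k=1  a_k=2  p_k/q_k = 27/2
(x₁, y₁) = (27, 2);  27² − 182·2² = 1 ✓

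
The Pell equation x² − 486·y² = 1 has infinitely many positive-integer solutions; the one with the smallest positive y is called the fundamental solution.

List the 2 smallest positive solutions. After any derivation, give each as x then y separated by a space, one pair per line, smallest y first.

[22; 22,44] for √486; ℓ=2 ⇒ convergent index 1
k=0  a_k=22  p_k/q_k = 22/1
k=1  a_k=22  p_k/q_k = 485/22
→ (485, 22).  Check: 485²=235225, 486·22²=235224, difference 1.
n=2: (485,22)∘(485,22) = (485·485+486·22·22, 485·22+22·485) = (470449,21340)

485 22
470449 21340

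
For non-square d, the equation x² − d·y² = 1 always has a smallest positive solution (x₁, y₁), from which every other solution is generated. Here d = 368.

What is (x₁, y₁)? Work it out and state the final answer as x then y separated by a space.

√368 = [19; 5,2,5,38, …], period ℓ=4 (even) → k=3
a_0=19:  p_0=19·1+0=19,  q_0=19·0+1=1
…
a_2=2:  p_2=2·96+19=211,  q_2=2·5+1=11
a_3=5:  p_3=5·211+96=1151,  q_3=5·11+5=60
→ (1151, 60).  Check: 1151²=1324801, 368·60²=1324800, difference 1.

1151 60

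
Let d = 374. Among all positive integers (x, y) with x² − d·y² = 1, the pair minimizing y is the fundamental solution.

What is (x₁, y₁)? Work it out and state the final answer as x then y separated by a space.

3365 174

d=374: √d = [19; 2,1,18,1,2,38] (ℓ=6, even), read p_5/q_5
step 0: (19, 1)  from 19·(1,0) + (0,1)
step 1: (39, 2)  from 2·(19,1) + (1,0)
…
step 3: (1083, 56)  from 18·(58,3) + (39,2)
step 4: (1141, 59)  from 1·(1083,56) + (58,3)
step 5: (3365, 174)  from 2·(1141,59) + (1083,56)
fundamental: x₁=3365, y₁=174  (since 11323225 − 374·30276 = 1)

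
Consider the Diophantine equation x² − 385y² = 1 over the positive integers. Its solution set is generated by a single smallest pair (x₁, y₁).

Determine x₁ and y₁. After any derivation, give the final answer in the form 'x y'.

[19; 1,1,1,1,1,…,1,1,38] for √385; ℓ=16 ⇒ convergent index 15
a_0=19:  p_0=19·1+0=19,  q_0=19·0+1=1
a_1=1:  p_1=1·19+1=20,  q_1=1·1+0=1
a_2=1:  p_2=1·20+19=39,  q_2=1·1+1=2
a_3=1:  p_3=1·39+20=59,  q_3=1·2+1=3
a_4=1:  p_4=1·59+39=98,  q_4=1·3+2=5
a_5=1:  p_5=1·98+59=157,  q_5=1·5+3=8
a_6=3:  p_6=3·157+98=569,  q_6=3·8+5=29
a_7=1:  p_7=1·569+157=726,  q_7=1·29+8=37
a_8=2:  p_8=2·726+569=2021,  q_8=2·37+29=103
a_9=1:  p_9=1·2021+726=2747,  q_9=1·103+37=140
…
a_11=1:  p_11=1·10262+2747=13009,  q_11=1·523+140=663
a_12=1:  p_12=1·13009+10262=23271,  q_12=1·663+523=1186
…
a_14=1:  p_14=1·36280+23271=59551,  q_14=1·1849+1186=3035
a_15=1:  p_15=1·59551+36280=95831,  q_15=1·3035+1849=4884
(x₁, y₁) = (95831, 4884);  95831² − 385·4884² = 1 ✓

95831 4884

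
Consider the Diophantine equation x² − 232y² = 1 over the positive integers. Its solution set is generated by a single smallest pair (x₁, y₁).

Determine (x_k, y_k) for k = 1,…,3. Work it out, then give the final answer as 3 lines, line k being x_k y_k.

19603 1287
768555217 50458122
30131975818099 1978261129845

[15; 4,3,7,3,4,30] for √232; ℓ=6 ⇒ convergent index 5
step 0: (15, 1)  from 15·(1,0) + (0,1)
…
step 3: (1447, 95)  from 7·(198,13) + (61,4)
step 4: (4539, 298)  from 3·(1447,95) + (198,13)
step 5: (19603, 1287)  from 4·(4539,298) + (1447,95)
(x₁, y₁) = (19603, 1287);  19603² − 232·1287² = 1 ✓
(19603+1287√232)^2 = 768555217 + 50458122√232
(19603+1287√232)^3 = 30131975818099 + 1978261129845√232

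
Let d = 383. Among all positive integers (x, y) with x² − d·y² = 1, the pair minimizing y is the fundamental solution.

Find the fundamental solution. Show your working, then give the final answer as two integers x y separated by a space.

√383 = [19; 1,1,3,19,3,1,1,38, …], period ℓ=8 (even) → k=7
i=0: a=19 ⇒ p=19, q=1
…
i=4: a=19 ⇒ p=2642, q=135
i=5: a=3 ⇒ p=8063, q=412
i=6: a=1 ⇒ p=10705, q=547
i=7: a=1 ⇒ p=18768, q=959
→ (18768, 959).  Check: 18768²=352237824, 383·959²=352237823, difference 1.

18768 959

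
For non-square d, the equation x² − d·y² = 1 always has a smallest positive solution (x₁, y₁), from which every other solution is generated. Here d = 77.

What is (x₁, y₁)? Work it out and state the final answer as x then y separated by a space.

√77 = [8; 1,3,2,3,1,16, …], period ℓ=6 (even) → k=5
k=0  a_k=8  p_k/q_k = 8/1
k=1  a_k=1  p_k/q_k = 9/1
…
k=3  a_k=2  p_k/q_k = 79/9
k=4  a_k=3  p_k/q_k = 272/31
k=5  a_k=1  p_k/q_k = 351/40
→ (351, 40).  Check: 351²=123201, 77·40²=123200, difference 1.

351 40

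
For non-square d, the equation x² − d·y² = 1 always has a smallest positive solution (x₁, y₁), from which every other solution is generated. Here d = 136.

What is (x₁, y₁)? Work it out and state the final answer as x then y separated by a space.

[11; 1,1,1,22] for √136; ℓ=4 ⇒ convergent index 3
step 0: (11, 1)  from 11·(1,0) + (0,1)
…
step 2: (23, 2)  from 1·(12,1) + (11,1)
step 3: (35, 3)  from 1·(23,2) + (12,1)
fundamental: x₁=35, y₁=3  (since 1225 − 136·9 = 1)

35 3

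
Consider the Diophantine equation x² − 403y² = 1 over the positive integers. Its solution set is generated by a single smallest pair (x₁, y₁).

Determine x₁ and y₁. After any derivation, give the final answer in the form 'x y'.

669878 33369

d=403: √d = [20; 13,2,1,3,1,3,1,2,13,40] (ℓ=10, even), read p_9/q_9
k=0  a_k=20  p_k/q_k = 20/1
k=1  a_k=13  p_k/q_k = 261/13
k=2  a_k=2  p_k/q_k = 542/27
k=3  a_k=1  p_k/q_k = 803/40
…
k=7  a_k=1  p_k/q_k = 17967/895
k=8  a_k=2  p_k/q_k = 50147/2498
k=9  a_k=13  p_k/q_k = 669878/33369
fundamental: x₁=669878, y₁=33369  (since 448736534884 − 403·1113490161 = 1)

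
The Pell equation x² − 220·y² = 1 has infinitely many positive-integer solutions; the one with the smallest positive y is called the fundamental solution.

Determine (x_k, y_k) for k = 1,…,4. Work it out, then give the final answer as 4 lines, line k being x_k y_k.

[14; 1,4,1,28] for √220; ℓ=4 ⇒ convergent index 3
a_0=14:  p_0=14·1+0=14,  q_0=14·0+1=1
a_1=1:  p_1=1·14+1=15,  q_1=1·1+0=1
a_2=4:  p_2=4·15+14=74,  q_2=4·1+1=5
a_3=1:  p_3=1·74+15=89,  q_3=1·5+1=6
(x₁, y₁) = (89, 6);  89² − 220·6² = 1 ✓
(x_2, y_2) = (89·89 + 220·6·6, 89·6 + 6·89) = (15841, 1068)
(x_3, y_3) = (89·15841 + 220·6·1068, 89·1068 + 6·15841) = (2819609, 190098)
(x_4, y_4) = (89·2819609 + 220·6·190098, 89·190098 + 6·2819609) = (501874561, 33836376)

89 6
15841 1068
2819609 190098
501874561 33836376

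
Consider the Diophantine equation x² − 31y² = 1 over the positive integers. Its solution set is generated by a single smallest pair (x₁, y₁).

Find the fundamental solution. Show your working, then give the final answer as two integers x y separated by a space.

√31 = [5; 1,1,3,5,3,1,1,10, …], period ℓ=8 (even) → k=7
i=0: a=5 ⇒ p=5, q=1
…
i=2: a=1 ⇒ p=11, q=2
i=3: a=3 ⇒ p=39, q=7
i=4: a=5 ⇒ p=206, q=37
i=5: a=3 ⇒ p=657, q=118
i=6: a=1 ⇒ p=863, q=155
i=7: a=1 ⇒ p=1520, q=273
(x₁, y₁) = (1520, 273);  1520² − 31·273² = 1 ✓

1520 273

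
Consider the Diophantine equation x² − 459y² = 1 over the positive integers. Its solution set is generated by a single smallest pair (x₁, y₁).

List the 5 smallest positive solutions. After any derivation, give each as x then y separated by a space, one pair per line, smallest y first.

499850 23331
499700044999 23324000700
499550134985000450 23317003499766669
499400269944005249820001 23310008398693414998600
499250449862522498110069999250 23303015396150489970600653331

[21; 2,2,1,4,21,4,1,2,2,42] for √459; ℓ=10 ⇒ convergent index 9
i=0: a=21 ⇒ p=21, q=1
…
i=3: a=1 ⇒ p=150, q=7
…
i=5: a=21 ⇒ p=14997, q=700
i=6: a=4 ⇒ p=60695, q=2833
…
i=8: a=2 ⇒ p=212079, q=9899
i=9: a=2 ⇒ p=499850, q=23331
fundamental: x₁=499850, y₁=23331  (since 249850022500 − 459·544335561 = 1)
(x_2, y_2) = (499850·499850 + 459·23331·23331, 499850·23331 + 23331·499850) = (499700044999, 23324000700)
(x_3, y_3) = (499850·499700044999 + 459·23331·23324000700, 499850·23324000700 + 23331·499700044999) = (499550134985000450, 23317003499766669)
(x_4, y_4) = (499850·499550134985000450 + 459·23331·23317003499766669, 499850·23317003499766669 + 23331·499550134985000450) = (499400269944005249820001, 23310008398693414998600)
(x_5, y_5) = (499850·499400269944005249820001 + 459·23331·23310008398693414998600, 499850·23310008398693414998600 + 23331·499400269944005249820001) = (499250449862522498110069999250, 23303015396150489970600653331)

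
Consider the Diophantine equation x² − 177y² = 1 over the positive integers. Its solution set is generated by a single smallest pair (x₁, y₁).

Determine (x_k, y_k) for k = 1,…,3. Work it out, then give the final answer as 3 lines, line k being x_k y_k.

62423 4692
7793261857 585777432
972957569736599 73131969270780

[13; 3,3,2,8,2,3,3,26] for √177; ℓ=8 ⇒ convergent index 7
i=0: a=13 ⇒ p=13, q=1
i=1: a=3 ⇒ p=40, q=3
…
i=3: a=2 ⇒ p=306, q=23
…
i=6: a=3 ⇒ p=18985, q=1427
i=7: a=3 ⇒ p=62423, q=4692
fundamental: x₁=62423, y₁=4692  (since 3896630929 − 177·22014864 = 1)
n=2: (62423,4692)∘(62423,4692) = (62423·62423+177·4692·4692, 62423·4692+4692·62423) = (7793261857,585777432)
n=3: (7793261857,585777432)∘(62423,4692) = (62423·7793261857+177·4692·585777432, 62423·585777432+4692·7793261857) = (972957569736599,73131969270780)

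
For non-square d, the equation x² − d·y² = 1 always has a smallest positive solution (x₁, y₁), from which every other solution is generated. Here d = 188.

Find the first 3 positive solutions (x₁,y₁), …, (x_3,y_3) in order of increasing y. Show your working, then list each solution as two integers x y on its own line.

√188 = [13; 1,2,2,6,2,2,1,26, …], period ℓ=8 (even) → k=7
a_0=13:  p_0=13·1+0=13,  q_0=13·0+1=1
…
a_2=2:  p_2=2·14+13=41,  q_2=2·1+1=3
a_3=2:  p_3=2·41+14=96,  q_3=2·3+1=7
a_4=6:  p_4=6·96+41=617,  q_4=6·7+3=45
…
a_6=2:  p_6=2·1330+617=3277,  q_6=2·97+45=239
a_7=1:  p_7=1·3277+1330=4607,  q_7=1·239+97=336
fundamental: x₁=4607, y₁=336  (since 21224449 − 188·112896 = 1)
(4607+336√188)^2 = 42448897 + 3095904√188
(4607+336√188)^3 = 391124132351 + 28525659120√188

4607 336
42448897 3095904
391124132351 28525659120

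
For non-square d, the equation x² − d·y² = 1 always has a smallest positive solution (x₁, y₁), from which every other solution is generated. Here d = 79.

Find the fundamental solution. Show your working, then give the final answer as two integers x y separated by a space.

80 9

√79 → a₀=8, period (1,7,1,16); ℓ=4 even so k=3
a_0=8:  p_0=8·1+0=8,  q_0=8·0+1=1
…
a_2=7:  p_2=7·9+8=71,  q_2=7·1+1=8
a_3=1:  p_3=1·71+9=80,  q_3=1·8+1=9
(x₁, y₁) = (80, 9);  80² − 79·9² = 1 ✓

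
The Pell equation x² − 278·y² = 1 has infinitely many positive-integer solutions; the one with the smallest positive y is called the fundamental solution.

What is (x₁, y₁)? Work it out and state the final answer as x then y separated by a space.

2501 150

√278 = [16; 1,2,16,2,1,32, …], period ℓ=6 (even) → k=5
a_0=16:  p_0=16·1+0=16,  q_0=16·0+1=1
…
a_4=2:  p_4=2·817+50=1684,  q_4=2·49+3=101
a_5=1:  p_5=1·1684+817=2501,  q_5=1·101+49=150
(x₁, y₁) = (2501, 150);  2501² − 278·150² = 1 ✓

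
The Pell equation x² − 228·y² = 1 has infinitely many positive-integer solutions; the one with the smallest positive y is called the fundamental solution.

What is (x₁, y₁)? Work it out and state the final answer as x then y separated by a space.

√228 → a₀=15, period (10,30); ℓ=2 even so k=1
k=0  a_k=15  p_k/q_k = 15/1
k=1  a_k=10  p_k/q_k = 151/10
→ (151, 10).  Check: 151²=22801, 228·10²=22800, difference 1.

151 10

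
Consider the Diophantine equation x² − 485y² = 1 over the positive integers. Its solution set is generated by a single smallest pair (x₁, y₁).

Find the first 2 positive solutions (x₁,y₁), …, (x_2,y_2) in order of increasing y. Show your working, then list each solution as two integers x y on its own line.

[22; 44] for √485; ℓ=1 ⇒ convergent index 1
step 0: (22, 1)  from 22·(1,0) + (0,1)
step 1: (969, 44)  from 44·(22,1) + (1,0)
→ (969, 44).  Check: 969²=938961, 485·44²=938960, difference 1.
k=2:  x_2 = 969·969+485·44·44 = 1877921,  y_2 = 969·44+44·969 = 85272

969 44
1877921 85272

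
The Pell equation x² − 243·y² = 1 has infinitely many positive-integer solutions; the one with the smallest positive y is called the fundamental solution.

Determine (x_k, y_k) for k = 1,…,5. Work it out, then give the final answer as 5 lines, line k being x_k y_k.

√243 → a₀=15, period (1,1,2,3,15,3,2,1,1,30); ℓ=10 even so k=9
k=0  a_k=15  p_k/q_k = 15/1
k=1  a_k=1  p_k/q_k = 16/1
k=2  a_k=1  p_k/q_k = 31/2
…
k=4  a_k=3  p_k/q_k = 265/17
k=5  a_k=15  p_k/q_k = 4053/260
k=6  a_k=3  p_k/q_k = 12424/797
k=7  a_k=2  p_k/q_k = 28901/1854
k=8  a_k=1  p_k/q_k = 41325/2651
k=9  a_k=1  p_k/q_k = 70226/4505
→ (70226, 4505).  Check: 70226²=4931691076, 243·4505²=4931691075, difference 1.
k=2:  x_2 = 70226·70226+243·4505·4505 = 9863382151,  y_2 = 70226·4505+4505·70226 = 632736260
k=3:  x_3 = 70226·9863382151+243·4505·632736260 = 1385331749802026,  y_3 = 70226·632736260+4505·9863382151 = 88869073185015
k=4:  x_4 = 70226·1385331749802026+243·4505·88869073185015 = 194572614913330773601,  y_4 = 70226·88869073185015+4505·1385331749802026 = 12481839066348990520
k=5:  x_5 = 70226·194572614913330773601+243·4505·12481839066348990520 = 27328112908421802064005626,  y_5 = 70226·12481839066348990520+4505·194572614913330773601 = 1753099260457979343330025

70226 4505
9863382151 632736260
1385331749802026 88869073185015
194572614913330773601 12481839066348990520
27328112908421802064005626 1753099260457979343330025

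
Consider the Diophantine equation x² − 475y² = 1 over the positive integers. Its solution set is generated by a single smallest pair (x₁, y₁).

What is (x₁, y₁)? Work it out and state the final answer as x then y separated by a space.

√475 = [21; 1,3,1,6,2,6,1,3,1,42, …], period ℓ=10 (even) → k=9
i=0: a=21 ⇒ p=21, q=1
i=1: a=1 ⇒ p=22, q=1
…
i=3: a=1 ⇒ p=109, q=5
i=4: a=6 ⇒ p=741, q=34
i=5: a=2 ⇒ p=1591, q=73
…
i=7: a=1 ⇒ p=11878, q=545
i=8: a=3 ⇒ p=45921, q=2107
i=9: a=1 ⇒ p=57799, q=2652
→ (57799, 2652).  Check: 57799²=3340724401, 475·2652²=3340724400, difference 1.

57799 2652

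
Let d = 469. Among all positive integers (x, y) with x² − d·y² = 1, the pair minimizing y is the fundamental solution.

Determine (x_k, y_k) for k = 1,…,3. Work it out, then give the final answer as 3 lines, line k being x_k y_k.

√469 = [21; 1,1,1,10,6,10,1,1,1,42, …], period ℓ=10 (even) → k=9
i=0: a=21 ⇒ p=21, q=1
i=1: a=1 ⇒ p=22, q=1
i=2: a=1 ⇒ p=43, q=2
i=3: a=1 ⇒ p=65, q=3
i=4: a=10 ⇒ p=693, q=32
…
i=7: a=1 ⇒ p=47146, q=2177
i=8: a=1 ⇒ p=90069, q=4159
i=9: a=1 ⇒ p=137215, q=6336
fundamental: x₁=137215, y₁=6336  (since 18827956225 − 469·40144896 = 1)
k=2:  x_2 = 137215·137215+469·6336·6336 = 37655912449,  y_2 = 137215·6336+6336·137215 = 1738788480
k=3:  x_3 = 137215·37655912449+469·6336·1738788480 = 10333912053241855,  y_3 = 137215·1738788480+6336·37655912449 = 477175722560064

137215 6336
37655912449 1738788480
10333912053241855 477175722560064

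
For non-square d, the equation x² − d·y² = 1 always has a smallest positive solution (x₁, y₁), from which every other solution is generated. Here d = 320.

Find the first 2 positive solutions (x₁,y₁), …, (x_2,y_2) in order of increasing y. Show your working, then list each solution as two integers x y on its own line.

√320 → a₀=17, period (1,7,1,34); ℓ=4 even so k=3
a_0=17:  p_0=17·1+0=17,  q_0=17·0+1=1
a_1=1:  p_1=1·17+1=18,  q_1=1·1+0=1
a_2=7:  p_2=7·18+17=143,  q_2=7·1+1=8
a_3=1:  p_3=1·143+18=161,  q_3=1·8+1=9
(x₁, y₁) = (161, 9);  161² − 320·9² = 1 ✓
(161+9√320)^2 = 51841 + 2898√320

161 9
51841 2898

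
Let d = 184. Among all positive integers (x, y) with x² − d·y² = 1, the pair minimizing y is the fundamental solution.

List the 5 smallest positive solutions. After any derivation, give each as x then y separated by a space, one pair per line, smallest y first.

d=184: √d = [13; 1,1,3,2,1,2,1,2,3,1,1,26] (ℓ=12, even), read p_11/q_11
k=0  a_k=13  p_k/q_k = 13/1
…
k=3  a_k=3  p_k/q_k = 95/7
…
k=5  a_k=1  p_k/q_k = 312/23
…
k=7  a_k=1  p_k/q_k = 1153/85
…
k=10  a_k=1  p_k/q_k = 13741/1013
k=11  a_k=1  p_k/q_k = 24335/1794
→ (24335, 1794).  Check: 24335²=592192225, 184·1794²=592192224, difference 1.
(24335+1794√184)^2 = 1184384449 + 87313980√184
(24335+1794√184)^3 = 57643991108495 + 4249571404806√184
(24335+1794√184)^4 = 2805533046066067201 + 206826640184594040√184
(24335+1794√184)^5 = 136545293294391499564175 + 10066252573534620521994√184

24335 1794
1184384449 87313980
57643991108495 4249571404806
2805533046066067201 206826640184594040
136545293294391499564175 10066252573534620521994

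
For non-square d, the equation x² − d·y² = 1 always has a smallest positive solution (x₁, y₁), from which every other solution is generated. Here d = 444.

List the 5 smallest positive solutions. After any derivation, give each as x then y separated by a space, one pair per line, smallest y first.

295 14
174049 8260
102688615 4873386
60586108801 2875289480
35745701503975 1696415919814

[21; 14,42] for √444; ℓ=2 ⇒ convergent index 1
k=0  a_k=21  p_k/q_k = 21/1
k=1  a_k=14  p_k/q_k = 295/14
(x₁, y₁) = (295, 14);  295² − 444·14² = 1 ✓
n=2: (295,14)∘(295,14) = (295·295+444·14·14, 295·14+14·295) = (174049,8260)
n=3: (174049,8260)∘(295,14) = (295·174049+444·14·8260, 295·8260+14·174049) = (102688615,4873386)
n=4: (102688615,4873386)∘(295,14) = (295·102688615+444·14·4873386, 295·4873386+14·102688615) = (60586108801,2875289480)
n=5: (60586108801,2875289480)∘(295,14) = (295·60586108801+444·14·2875289480, 295·2875289480+14·60586108801) = (35745701503975,1696415919814)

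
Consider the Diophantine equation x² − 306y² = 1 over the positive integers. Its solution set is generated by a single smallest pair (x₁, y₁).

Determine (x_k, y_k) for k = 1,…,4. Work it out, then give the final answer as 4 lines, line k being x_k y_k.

√306 → a₀=17, period (2,34); ℓ=2 even so k=1
i=0: a=17 ⇒ p=17, q=1
i=1: a=2 ⇒ p=35, q=2
fundamental: x₁=35, y₁=2  (since 1225 − 306·4 = 1)
(x_2, y_2) = (35·35 + 306·2·2, 35·2 + 2·35) = (2449, 140)
(x_3, y_3) = (35·2449 + 306·2·140, 35·140 + 2·2449) = (171395, 9798)
(x_4, y_4) = (35·171395 + 306·2·9798, 35·9798 + 2·171395) = (11995201, 685720)

35 2
2449 140
171395 9798
11995201 685720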